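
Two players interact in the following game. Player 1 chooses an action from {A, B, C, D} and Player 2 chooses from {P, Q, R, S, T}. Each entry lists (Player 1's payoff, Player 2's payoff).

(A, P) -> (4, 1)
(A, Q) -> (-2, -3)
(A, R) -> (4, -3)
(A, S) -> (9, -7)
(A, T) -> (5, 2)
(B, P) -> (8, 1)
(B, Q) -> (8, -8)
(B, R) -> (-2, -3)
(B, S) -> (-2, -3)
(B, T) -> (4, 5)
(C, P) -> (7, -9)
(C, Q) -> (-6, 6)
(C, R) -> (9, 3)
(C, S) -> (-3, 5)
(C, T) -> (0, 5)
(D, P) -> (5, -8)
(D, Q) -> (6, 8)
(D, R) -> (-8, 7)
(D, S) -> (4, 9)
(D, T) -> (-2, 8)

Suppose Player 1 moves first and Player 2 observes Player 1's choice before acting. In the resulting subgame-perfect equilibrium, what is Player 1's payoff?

Solve by backward induction (Player 1 leads).
- A: Player 2 compares 1, -3, -3, -7, 2 and picks T; Player 1 would get 5.
- B: Player 2 compares 1, -8, -3, -3, 5 and picks T; Player 1 would get 4.
- C: Player 2 compares -9, 6, 3, 5, 5 and picks Q; Player 1 would get -6.
- D: Player 2 compares -8, 8, 7, 9, 8 and picks S; Player 1 would get 4.
Among 5, 4, -6, 4, the best is 5 at A. Subgame-perfect outcome: (A, T) with payoffs (5, 2).

5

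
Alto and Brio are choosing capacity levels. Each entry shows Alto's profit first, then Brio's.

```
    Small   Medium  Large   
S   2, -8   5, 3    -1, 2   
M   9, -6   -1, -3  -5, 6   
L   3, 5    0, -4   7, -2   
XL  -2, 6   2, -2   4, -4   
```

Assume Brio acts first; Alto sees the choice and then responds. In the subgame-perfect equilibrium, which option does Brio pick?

Backward induction with Brio moving first.
- Small: Alto compares 2, 9, 3, -2 and picks M; Brio would get -6.
- Medium: Alto compares 5, -1, 0, 2 and picks S; Brio would get 3.
- Large: Alto compares -1, -5, 7, 4 and picks L; Brio would get -2.
Brio's induced payoffs are -6, 3, -2, so Brio commits to Medium. Subgame-perfect outcome: (S, Medium) with payoffs (5, 3).

Medium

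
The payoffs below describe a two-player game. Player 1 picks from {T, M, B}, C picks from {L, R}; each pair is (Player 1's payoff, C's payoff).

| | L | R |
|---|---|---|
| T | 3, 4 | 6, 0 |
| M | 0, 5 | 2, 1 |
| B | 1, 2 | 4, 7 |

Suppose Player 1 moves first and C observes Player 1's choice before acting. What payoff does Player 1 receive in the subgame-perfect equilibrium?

Work backward from C's decision.
- T: C compares 4, 0 and picks L; Player 1 would get 3.
- M: C compares 5, 1 and picks L; Player 1 would get 0.
- B: C compares 2, 7 and picks R; Player 1 would get 4.
Maximizing over 3, 0, 4, Player 1 chooses B. Subgame-perfect outcome: (B, R) with payoffs (4, 7).

4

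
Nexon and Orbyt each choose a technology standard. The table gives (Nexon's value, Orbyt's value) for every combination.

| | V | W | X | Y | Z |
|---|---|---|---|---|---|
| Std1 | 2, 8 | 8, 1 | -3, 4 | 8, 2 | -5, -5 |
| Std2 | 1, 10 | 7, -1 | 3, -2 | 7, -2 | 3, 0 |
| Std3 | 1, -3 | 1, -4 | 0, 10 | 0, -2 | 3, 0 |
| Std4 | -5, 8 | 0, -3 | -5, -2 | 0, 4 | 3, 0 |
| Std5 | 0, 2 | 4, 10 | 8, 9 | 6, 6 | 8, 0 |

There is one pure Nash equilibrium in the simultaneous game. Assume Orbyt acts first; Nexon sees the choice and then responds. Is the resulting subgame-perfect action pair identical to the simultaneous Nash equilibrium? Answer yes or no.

no

Work backward from Nexon's decision.
- V → Nexon plays Std1 (best of 2, 1, 1, -5, 0); Orbyt gets 8.
- W → Nexon plays Std1 (best of 8, 7, 1, 0, 4); Orbyt gets 1.
- X → Nexon plays Std5 (best of -3, 3, 0, -5, 8); Orbyt gets 9.
- Y → Nexon plays Std1 (best of 8, 7, 0, 0, 6); Orbyt gets 2.
- Z → Nexon plays Std5 (best of -5, 3, 3, 3, 8); Orbyt gets 0.
Among 8, 1, 9, 2, 0, the best is 9 at X. Subgame-perfect outcome: (Std5, X) with payoffs (8, 9).
Under simultaneous play:
Nexon's best replies: V→Std1; W→Std1; X→Std5; Y→Std1; Z→Std5.
Orbyt's best replies: Std1→V; Std2→V; Std3→X; Std4→V; Std5→W.
The unique mutual best reply is (Std1, V), giving (2, 8).
Sequential outcome (Std5, X) differs from the Nash profile (Std1, V).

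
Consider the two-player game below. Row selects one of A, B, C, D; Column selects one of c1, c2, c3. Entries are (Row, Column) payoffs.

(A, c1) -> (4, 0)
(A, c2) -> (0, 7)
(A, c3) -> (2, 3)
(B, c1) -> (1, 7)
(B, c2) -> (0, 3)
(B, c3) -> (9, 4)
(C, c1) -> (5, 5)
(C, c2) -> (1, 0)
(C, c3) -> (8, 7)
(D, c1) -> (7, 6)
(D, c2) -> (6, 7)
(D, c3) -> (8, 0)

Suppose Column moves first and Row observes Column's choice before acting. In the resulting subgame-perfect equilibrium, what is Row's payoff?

Solve by backward induction (Column leads).
- c1: BR = D, leader payoff 6.
- c2: BR = D, leader payoff 7.
- c3: BR = B, leader payoff 4.
Maximizing over 6, 7, 4, Column chooses c2. Subgame-perfect outcome: (D, c2) with payoffs (6, 7).

6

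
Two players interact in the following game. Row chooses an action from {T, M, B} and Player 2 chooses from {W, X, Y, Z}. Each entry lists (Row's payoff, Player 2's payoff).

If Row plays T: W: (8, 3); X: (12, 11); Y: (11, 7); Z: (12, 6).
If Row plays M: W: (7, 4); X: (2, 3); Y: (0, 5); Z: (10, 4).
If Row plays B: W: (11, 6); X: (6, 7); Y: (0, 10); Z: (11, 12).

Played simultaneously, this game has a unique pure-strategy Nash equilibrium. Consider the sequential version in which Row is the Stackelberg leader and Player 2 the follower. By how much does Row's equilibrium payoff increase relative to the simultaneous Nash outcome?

0

Work backward from Player 2's decision.
- T: BR = X, leader payoff 12.
- M: BR = Y, leader payoff 0.
- B: BR = Z, leader payoff 11.
Row's induced payoffs are 12, 0, 11, so Row commits to T. Subgame-perfect outcome: (T, X) with payoffs (12, 11).
Now find the simultaneous Nash equilibrium.
Row's best replies: W→B; X→T; Y→T; Z→T.
Player 2's best replies: T→X; M→Y; B→Z.
The unique mutual best reply is (T, X), giving (12, 11).
Row's commitment gain: 12 − 12 = 0.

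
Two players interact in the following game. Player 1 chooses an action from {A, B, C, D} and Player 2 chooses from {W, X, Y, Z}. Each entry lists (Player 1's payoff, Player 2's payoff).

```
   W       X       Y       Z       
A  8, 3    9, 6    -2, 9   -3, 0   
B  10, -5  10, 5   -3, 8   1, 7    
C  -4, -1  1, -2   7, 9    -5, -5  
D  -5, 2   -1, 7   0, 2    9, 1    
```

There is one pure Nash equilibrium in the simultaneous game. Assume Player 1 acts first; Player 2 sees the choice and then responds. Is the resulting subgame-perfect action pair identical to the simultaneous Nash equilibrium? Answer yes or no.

Backward induction with Player 1 moving first.
- A: Player 2 compares 3, 6, 9, 0 and picks Y; Player 1 would get -2.
- B: Player 2 compares -5, 5, 8, 7 and picks Y; Player 1 would get -3.
- C: Player 2 compares -1, -2, 9, -5 and picks Y; Player 1 would get 7.
- D: Player 2 compares 2, 7, 2, 1 and picks X; Player 1 would get -1.
Maximizing over -2, -3, 7, -1, Player 1 chooses C. Subgame-perfect outcome: (C, Y) with payoffs (7, 9).
Now find the simultaneous Nash equilibrium.
Player 1's best replies: W→B; X→B; Y→C; Z→D.
Player 2's best replies: A→Y; B→Y; C→Y; D→X.
The unique mutual best reply is (C, Y), giving (7, 9).
Sequential outcome (C, Y) coincides with the Nash profile (C, Y).

yes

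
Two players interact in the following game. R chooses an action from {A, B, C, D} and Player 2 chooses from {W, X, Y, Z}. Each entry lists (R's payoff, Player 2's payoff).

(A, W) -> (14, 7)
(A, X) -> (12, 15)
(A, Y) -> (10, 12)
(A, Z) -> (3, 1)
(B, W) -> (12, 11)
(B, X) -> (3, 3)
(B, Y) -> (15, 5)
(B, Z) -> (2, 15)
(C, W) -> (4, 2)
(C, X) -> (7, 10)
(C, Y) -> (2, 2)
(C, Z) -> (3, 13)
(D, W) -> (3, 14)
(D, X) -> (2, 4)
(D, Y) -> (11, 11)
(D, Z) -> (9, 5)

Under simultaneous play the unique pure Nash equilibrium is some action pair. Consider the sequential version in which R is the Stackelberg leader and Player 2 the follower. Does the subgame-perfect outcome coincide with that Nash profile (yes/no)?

Work backward from Player 2's decision.
- A: BR = X, leader payoff 12.
- B: BR = Z, leader payoff 2.
- C: BR = Z, leader payoff 3.
- D: BR = W, leader payoff 3.
Maximizing over 12, 2, 3, 3, R chooses A. Subgame-perfect outcome: (A, X) with payoffs (12, 15).
Now find the simultaneous Nash equilibrium.
R's best replies: W→A; X→A; Y→B; Z→D.
Player 2's best replies: A→X; B→Z; C→Z; D→W.
Only (A, X) has each player best-responding; Nash payoffs (12, 15).
Sequential outcome (A, X) coincides with the Nash profile (A, X).

yes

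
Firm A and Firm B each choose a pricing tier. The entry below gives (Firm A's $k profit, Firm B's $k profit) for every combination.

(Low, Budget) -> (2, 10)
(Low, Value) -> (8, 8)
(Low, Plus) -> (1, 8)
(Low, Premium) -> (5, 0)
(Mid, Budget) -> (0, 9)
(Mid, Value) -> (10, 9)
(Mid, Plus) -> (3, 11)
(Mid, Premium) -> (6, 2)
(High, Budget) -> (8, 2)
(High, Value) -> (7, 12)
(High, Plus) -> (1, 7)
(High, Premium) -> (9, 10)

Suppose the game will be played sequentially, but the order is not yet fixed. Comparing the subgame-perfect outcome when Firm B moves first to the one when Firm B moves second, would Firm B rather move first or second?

If Firm A leads: Firm B's best replies are Low→Budget, Mid→Plus, High→Value; Firm A's induced payoffs 2, 3, 7; outcome (High, Value), payoffs (7, 12).
If Firm B leads: Firm A's best replies are Budget→High, Value→Mid, Plus→Mid, Premium→High; Firm B's induced payoffs 2, 9, 11, 10; outcome (Mid, Plus), payoffs (3, 11).
Firm B gets 11 moving first and 12 moving second, so Firm B prefers to move second.

second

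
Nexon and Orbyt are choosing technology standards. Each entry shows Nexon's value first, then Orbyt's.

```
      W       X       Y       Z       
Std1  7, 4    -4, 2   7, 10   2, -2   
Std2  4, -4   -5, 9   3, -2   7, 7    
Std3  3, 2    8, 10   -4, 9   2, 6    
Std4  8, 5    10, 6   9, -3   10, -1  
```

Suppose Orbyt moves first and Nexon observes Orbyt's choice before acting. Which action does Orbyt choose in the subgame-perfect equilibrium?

X

Backward induction with Orbyt moving first.
- W: Nexon compares 7, 4, 3, 8 and picks Std4; Orbyt would get 5.
- X: Nexon compares -4, -5, 8, 10 and picks Std4; Orbyt would get 6.
- Y: Nexon compares 7, 3, -4, 9 and picks Std4; Orbyt would get -3.
- Z: Nexon compares 2, 7, 2, 10 and picks Std4; Orbyt would get -1.
Maximizing over 5, 6, -3, -1, Orbyt chooses X. Subgame-perfect outcome: (Std4, X) with payoffs (10, 6).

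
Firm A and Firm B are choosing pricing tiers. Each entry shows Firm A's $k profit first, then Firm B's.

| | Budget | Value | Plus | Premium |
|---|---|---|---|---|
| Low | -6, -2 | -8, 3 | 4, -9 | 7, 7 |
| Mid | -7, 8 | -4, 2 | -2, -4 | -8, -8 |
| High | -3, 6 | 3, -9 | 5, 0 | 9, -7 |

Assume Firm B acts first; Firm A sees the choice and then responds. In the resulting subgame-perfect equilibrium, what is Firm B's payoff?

Solve by backward induction (Firm B leads).
- Budget: Firm A compares -6, -7, -3 and picks High; Firm B would get 6.
- Value: Firm A compares -8, -4, 3 and picks High; Firm B would get -9.
- Plus: Firm A compares 4, -2, 5 and picks High; Firm B would get 0.
- Premium: Firm A compares 7, -8, 9 and picks High; Firm B would get -7.
Firm B's induced payoffs are 6, -9, 0, -7, so Firm B commits to Budget. Subgame-perfect outcome: (High, Budget) with payoffs (-3, 6).

6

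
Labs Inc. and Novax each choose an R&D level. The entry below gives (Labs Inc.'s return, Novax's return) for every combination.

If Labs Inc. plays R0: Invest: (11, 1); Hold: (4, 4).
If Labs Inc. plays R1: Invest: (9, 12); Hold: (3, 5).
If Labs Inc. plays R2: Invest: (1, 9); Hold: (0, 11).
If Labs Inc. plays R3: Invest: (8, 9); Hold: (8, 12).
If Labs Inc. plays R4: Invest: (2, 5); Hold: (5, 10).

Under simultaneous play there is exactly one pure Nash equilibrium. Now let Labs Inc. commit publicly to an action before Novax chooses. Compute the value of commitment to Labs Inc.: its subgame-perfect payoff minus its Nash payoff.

1

Solve by backward induction (Labs Inc. leads).
- R0: Novax compares 1, 4 and picks Hold; Labs Inc. would get 4.
- R1: Novax compares 12, 5 and picks Invest; Labs Inc. would get 9.
- R2: Novax compares 9, 11 and picks Hold; Labs Inc. would get 0.
- R3: Novax compares 9, 12 and picks Hold; Labs Inc. would get 8.
- R4: Novax compares 5, 10 and picks Hold; Labs Inc. would get 5.
Maximizing over 4, 9, 0, 8, 5, Labs Inc. chooses R1. Subgame-perfect outcome: (R1, Invest) with payoffs (9, 12).
Under simultaneous play:
Labs Inc.'s best replies: Invest→R0; Hold→R3.
Novax's best replies: R0→Hold; R1→Invest; R2→Hold; R3→Hold; R4→Hold.
The unique mutual best reply is (R3, Hold), giving (8, 12).
Labs Inc.'s commitment gain: 9 − 8 = 1.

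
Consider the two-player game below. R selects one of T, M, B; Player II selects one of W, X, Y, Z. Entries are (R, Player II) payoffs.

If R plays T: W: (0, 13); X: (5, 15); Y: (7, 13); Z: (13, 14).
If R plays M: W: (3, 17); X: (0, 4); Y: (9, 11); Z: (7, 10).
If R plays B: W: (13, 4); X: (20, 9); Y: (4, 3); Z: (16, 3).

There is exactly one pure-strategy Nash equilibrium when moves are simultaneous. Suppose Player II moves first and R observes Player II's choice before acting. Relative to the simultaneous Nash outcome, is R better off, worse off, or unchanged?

worse off

Solve by backward induction (Player II leads).
- W: R compares 0, 3, 13 and picks B; Player II would get 4.
- X: R compares 5, 0, 20 and picks B; Player II would get 9.
- Y: R compares 7, 9, 4 and picks M; Player II would get 11.
- Z: R compares 13, 7, 16 and picks B; Player II would get 3.
Among 4, 9, 11, 3, the best is 11 at Y. Subgame-perfect outcome: (M, Y) with payoffs (9, 11).
For the simultaneous game, intersect best replies.
R's best replies: W→B; X→B; Y→M; Z→B.
Player II's best replies: T→X; M→W; B→X.
Only (B, X) has each player best-responding; Nash payoffs (20, 9).
R earns 9 sequentially versus 20 at the Nash outcome: worse off.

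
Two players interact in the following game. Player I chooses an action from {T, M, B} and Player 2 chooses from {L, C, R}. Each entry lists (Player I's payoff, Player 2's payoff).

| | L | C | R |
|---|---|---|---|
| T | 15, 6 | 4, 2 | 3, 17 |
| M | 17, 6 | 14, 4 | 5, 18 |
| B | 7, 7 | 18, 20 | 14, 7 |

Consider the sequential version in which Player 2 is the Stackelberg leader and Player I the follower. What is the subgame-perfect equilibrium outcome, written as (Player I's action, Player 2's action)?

(B, C)

Backward induction with Player 2 moving first.
- L: Player I compares 15, 17, 7 and picks M; Player 2 would get 6.
- C: Player I compares 4, 14, 18 and picks B; Player 2 would get 20.
- R: Player I compares 3, 5, 14 and picks B; Player 2 would get 7.
Player 2's induced payoffs are 6, 20, 7, so Player 2 commits to C. Subgame-perfect outcome: (B, C) with payoffs (18, 20).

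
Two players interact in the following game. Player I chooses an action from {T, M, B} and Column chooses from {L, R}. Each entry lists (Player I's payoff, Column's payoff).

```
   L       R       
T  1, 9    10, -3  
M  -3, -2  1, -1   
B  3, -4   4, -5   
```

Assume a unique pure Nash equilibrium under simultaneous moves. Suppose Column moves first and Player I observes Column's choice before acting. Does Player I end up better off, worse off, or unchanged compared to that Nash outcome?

Work backward from Player I's decision.
- L → Player I plays B (best of 1, -3, 3); Column gets -4.
- R → Player I plays T (best of 10, 1, 4); Column gets -3.
Among -4, -3, the best is -3 at R. Subgame-perfect outcome: (T, R) with payoffs (10, -3).
Under simultaneous play:
Player I's best replies: L→B; R→T.
Column's best replies: T→L; M→R; B→L.
Only (B, L) has each player best-responding; Nash payoffs (3, -4).
Player I earns 10 sequentially versus 3 at the Nash outcome: better off.

better off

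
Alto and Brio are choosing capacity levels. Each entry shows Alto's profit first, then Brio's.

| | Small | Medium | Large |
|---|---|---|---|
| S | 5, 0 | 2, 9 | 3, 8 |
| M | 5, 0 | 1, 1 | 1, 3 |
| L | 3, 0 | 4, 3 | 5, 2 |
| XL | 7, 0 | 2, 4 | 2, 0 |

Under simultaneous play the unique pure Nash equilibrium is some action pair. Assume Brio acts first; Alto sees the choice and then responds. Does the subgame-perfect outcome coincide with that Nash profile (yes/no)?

yes

Alto best-responds to each possible Brio move:
- Small: BR = XL, leader payoff 0.
- Medium: BR = L, leader payoff 3.
- Large: BR = L, leader payoff 2.
Brio's induced payoffs are 0, 3, 2, so Brio commits to Medium. Subgame-perfect outcome: (L, Medium) with payoffs (4, 3).
Now find the simultaneous Nash equilibrium.
Alto's best replies: Small→XL; Medium→L; Large→L.
Brio's best replies: S→Medium; M→Large; L→Medium; XL→Medium.
Only (L, Medium) has each player best-responding; Nash payoffs (4, 3).
Sequential outcome (L, Medium) coincides with the Nash profile (L, Medium).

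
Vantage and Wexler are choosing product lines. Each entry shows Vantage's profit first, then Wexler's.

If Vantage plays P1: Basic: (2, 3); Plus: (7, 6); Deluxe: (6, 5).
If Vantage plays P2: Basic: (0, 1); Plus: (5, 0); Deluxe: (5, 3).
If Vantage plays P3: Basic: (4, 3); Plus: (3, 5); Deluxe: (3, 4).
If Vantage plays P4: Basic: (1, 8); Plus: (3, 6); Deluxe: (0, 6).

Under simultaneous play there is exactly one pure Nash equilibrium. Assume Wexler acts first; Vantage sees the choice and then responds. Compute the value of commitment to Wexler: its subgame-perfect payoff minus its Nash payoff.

0

Backward induction with Wexler moving first.
- Basic: Vantage compares 2, 0, 4, 1 and picks P3; Wexler would get 3.
- Plus: Vantage compares 7, 5, 3, 3 and picks P1; Wexler would get 6.
- Deluxe: Vantage compares 6, 5, 3, 0 and picks P1; Wexler would get 5.
Among 3, 6, 5, the best is 6 at Plus. Subgame-perfect outcome: (P1, Plus) with payoffs (7, 6).
Now find the simultaneous Nash equilibrium.
Vantage's best replies: Basic→P3; Plus→P1; Deluxe→P1.
Wexler's best replies: P1→Plus; P2→Deluxe; P3→Plus; P4→Basic.
The unique mutual best reply is (P1, Plus), giving (7, 6).
Wexler's commitment gain: 6 − 6 = 0.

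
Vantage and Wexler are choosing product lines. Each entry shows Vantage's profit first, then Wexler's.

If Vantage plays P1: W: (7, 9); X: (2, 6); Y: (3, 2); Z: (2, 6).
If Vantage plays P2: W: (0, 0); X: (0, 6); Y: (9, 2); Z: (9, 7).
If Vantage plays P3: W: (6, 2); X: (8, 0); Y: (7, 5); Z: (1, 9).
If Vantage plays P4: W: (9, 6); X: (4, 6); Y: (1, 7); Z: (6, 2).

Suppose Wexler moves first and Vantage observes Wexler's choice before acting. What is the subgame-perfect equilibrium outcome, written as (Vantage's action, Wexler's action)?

Solve by backward induction (Wexler leads).
- W → Vantage plays P4 (best of 7, 0, 6, 9); Wexler gets 6.
- X → Vantage plays P3 (best of 2, 0, 8, 4); Wexler gets 0.
- Y → Vantage plays P2 (best of 3, 9, 7, 1); Wexler gets 2.
- Z → Vantage plays P2 (best of 2, 9, 1, 6); Wexler gets 7.
Maximizing over 6, 0, 2, 7, Wexler chooses Z. Subgame-perfect outcome: (P2, Z) with payoffs (9, 7).

(P2, Z)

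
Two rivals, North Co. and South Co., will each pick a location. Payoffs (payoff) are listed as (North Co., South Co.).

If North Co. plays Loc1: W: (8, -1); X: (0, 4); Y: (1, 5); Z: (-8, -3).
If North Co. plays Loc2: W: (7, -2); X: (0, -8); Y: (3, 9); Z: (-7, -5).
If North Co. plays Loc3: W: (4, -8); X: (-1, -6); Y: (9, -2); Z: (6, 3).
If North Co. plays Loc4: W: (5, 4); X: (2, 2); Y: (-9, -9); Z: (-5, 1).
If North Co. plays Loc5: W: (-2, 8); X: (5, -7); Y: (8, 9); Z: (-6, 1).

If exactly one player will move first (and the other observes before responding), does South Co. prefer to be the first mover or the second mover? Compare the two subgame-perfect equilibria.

If North Co. leads: South Co.'s best replies are Loc1→Y, Loc2→Y, Loc3→Z, Loc4→W, Loc5→Y; North Co.'s induced payoffs 1, 3, 6, 5, 8; outcome (Loc5, Y), payoffs (8, 9).
If South Co. leads: North Co.'s best replies are W→Loc1, X→Loc5, Y→Loc3, Z→Loc3; South Co.'s induced payoffs -1, -7, -2, 3; outcome (Loc3, Z), payoffs (6, 3).
South Co. gets 3 moving first and 9 moving second, so South Co. prefers to move second.

second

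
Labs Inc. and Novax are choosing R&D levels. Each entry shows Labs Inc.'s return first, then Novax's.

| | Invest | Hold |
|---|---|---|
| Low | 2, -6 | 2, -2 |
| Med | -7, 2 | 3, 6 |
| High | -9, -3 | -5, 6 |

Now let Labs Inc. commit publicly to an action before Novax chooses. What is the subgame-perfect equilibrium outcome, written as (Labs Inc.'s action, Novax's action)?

(Med, Hold)

Novax best-responds to each possible Labs Inc. move:
- Low → Novax plays Hold (best of -6, -2); Labs Inc. gets 2.
- Med → Novax plays Hold (best of 2, 6); Labs Inc. gets 3.
- High → Novax plays Hold (best of -3, 6); Labs Inc. gets -5.
Maximizing over 2, 3, -5, Labs Inc. chooses Med. Subgame-perfect outcome: (Med, Hold) with payoffs (3, 6).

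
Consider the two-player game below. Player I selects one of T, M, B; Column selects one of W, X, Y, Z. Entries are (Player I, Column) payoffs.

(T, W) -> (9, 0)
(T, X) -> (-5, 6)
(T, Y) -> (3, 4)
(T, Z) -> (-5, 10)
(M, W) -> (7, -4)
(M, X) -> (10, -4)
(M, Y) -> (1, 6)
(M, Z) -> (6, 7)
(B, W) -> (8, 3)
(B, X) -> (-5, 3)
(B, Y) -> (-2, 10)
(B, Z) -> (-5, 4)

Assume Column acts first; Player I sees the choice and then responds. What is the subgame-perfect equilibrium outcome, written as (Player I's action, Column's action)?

(M, Z)

Backward induction with Column moving first.
- W → Player I plays T (best of 9, 7, 8); Column gets 0.
- X → Player I plays M (best of -5, 10, -5); Column gets -4.
- Y → Player I plays T (best of 3, 1, -2); Column gets 4.
- Z → Player I plays M (best of -5, 6, -5); Column gets 7.
Among 0, -4, 4, 7, the best is 7 at Z. Subgame-perfect outcome: (M, Z) with payoffs (6, 7).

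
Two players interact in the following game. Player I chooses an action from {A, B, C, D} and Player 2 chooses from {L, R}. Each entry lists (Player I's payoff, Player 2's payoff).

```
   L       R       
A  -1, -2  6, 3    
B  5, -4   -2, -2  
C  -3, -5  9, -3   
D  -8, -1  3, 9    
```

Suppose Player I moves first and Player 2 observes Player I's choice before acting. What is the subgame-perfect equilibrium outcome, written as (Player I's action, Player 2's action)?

Solve by backward induction (Player I leads).
- A → Player 2 plays R (best of -2, 3); Player I gets 6.
- B → Player 2 plays R (best of -4, -2); Player I gets -2.
- C → Player 2 plays R (best of -5, -3); Player I gets 9.
- D → Player 2 plays R (best of -1, 9); Player I gets 3.
Among 6, -2, 9, 3, the best is 9 at C. Subgame-perfect outcome: (C, R) with payoffs (9, -3).

(C, R)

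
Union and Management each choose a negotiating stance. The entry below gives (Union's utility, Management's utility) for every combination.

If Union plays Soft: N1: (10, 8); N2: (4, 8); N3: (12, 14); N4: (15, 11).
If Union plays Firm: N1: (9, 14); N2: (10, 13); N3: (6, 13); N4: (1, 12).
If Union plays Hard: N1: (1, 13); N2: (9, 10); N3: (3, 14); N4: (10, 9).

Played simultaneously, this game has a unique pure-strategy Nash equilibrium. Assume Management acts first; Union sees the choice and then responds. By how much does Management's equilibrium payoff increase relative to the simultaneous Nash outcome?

0

Union best-responds to each possible Management move:
- N1: BR = Soft, leader payoff 8.
- N2: BR = Firm, leader payoff 13.
- N3: BR = Soft, leader payoff 14.
- N4: BR = Soft, leader payoff 11.
Among 8, 13, 14, 11, the best is 14 at N3. Subgame-perfect outcome: (Soft, N3) with payoffs (12, 14).
Under simultaneous play:
Union's best replies: N1→Soft; N2→Firm; N3→Soft; N4→Soft.
Management's best replies: Soft→N3; Firm→N1; Hard→N3.
Only (Soft, N3) has each player best-responding; Nash payoffs (12, 14).
Management's commitment gain: 14 − 14 = 0.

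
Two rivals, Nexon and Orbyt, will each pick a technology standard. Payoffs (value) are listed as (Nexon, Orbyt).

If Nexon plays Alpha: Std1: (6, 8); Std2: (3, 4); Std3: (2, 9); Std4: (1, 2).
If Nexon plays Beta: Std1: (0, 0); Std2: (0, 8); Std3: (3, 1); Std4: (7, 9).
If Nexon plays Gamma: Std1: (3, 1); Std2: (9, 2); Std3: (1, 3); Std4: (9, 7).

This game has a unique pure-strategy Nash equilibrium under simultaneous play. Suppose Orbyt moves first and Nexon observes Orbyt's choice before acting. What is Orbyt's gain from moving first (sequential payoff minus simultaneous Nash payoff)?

Nexon best-responds to each possible Orbyt move:
- Std1: BR = Alpha, leader payoff 8.
- Std2: BR = Gamma, leader payoff 2.
- Std3: BR = Beta, leader payoff 1.
- Std4: BR = Gamma, leader payoff 7.
Maximizing over 8, 2, 1, 7, Orbyt chooses Std1. Subgame-perfect outcome: (Alpha, Std1) with payoffs (6, 8).
For the simultaneous game, intersect best replies.
Nexon's best replies: Std1→Alpha; Std2→Gamma; Std3→Beta; Std4→Gamma.
Orbyt's best replies: Alpha→Std3; Beta→Std4; Gamma→Std4.
Only (Gamma, Std4) has each player best-responding; Nash payoffs (9, 7).
Orbyt's commitment gain: 8 − 7 = 1.

1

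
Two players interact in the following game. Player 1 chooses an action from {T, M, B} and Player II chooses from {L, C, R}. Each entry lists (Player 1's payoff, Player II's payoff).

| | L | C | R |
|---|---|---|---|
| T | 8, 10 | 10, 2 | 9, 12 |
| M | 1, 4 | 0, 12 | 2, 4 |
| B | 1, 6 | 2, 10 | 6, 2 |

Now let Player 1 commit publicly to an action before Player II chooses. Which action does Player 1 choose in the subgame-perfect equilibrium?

T

Player II best-responds to each possible Player 1 move:
- T: Player II compares 10, 2, 12 and picks R; Player 1 would get 9.
- M: Player II compares 4, 12, 4 and picks C; Player 1 would get 0.
- B: Player II compares 6, 10, 2 and picks C; Player 1 would get 2.
Player 1's induced payoffs are 9, 0, 2, so Player 1 commits to T. Subgame-perfect outcome: (T, R) with payoffs (9, 12).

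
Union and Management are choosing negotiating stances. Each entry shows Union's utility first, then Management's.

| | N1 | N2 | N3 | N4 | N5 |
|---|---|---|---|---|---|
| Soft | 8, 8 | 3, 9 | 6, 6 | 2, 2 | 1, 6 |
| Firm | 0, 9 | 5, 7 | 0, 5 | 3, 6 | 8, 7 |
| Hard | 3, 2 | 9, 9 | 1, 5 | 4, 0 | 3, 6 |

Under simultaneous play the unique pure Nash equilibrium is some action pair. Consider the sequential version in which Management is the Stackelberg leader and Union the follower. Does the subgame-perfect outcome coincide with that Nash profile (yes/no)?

Solve by backward induction (Management leads).
- N1: BR = Soft, leader payoff 8.
- N2: BR = Hard, leader payoff 9.
- N3: BR = Soft, leader payoff 6.
- N4: BR = Hard, leader payoff 0.
- N5: BR = Firm, leader payoff 7.
Management's induced payoffs are 8, 9, 6, 0, 7, so Management commits to N2. Subgame-perfect outcome: (Hard, N2) with payoffs (9, 9).
For the simultaneous game, intersect best replies.
Union's best replies: N1→Soft; N2→Hard; N3→Soft; N4→Hard; N5→Firm.
Management's best replies: Soft→N2; Firm→N1; Hard→N2.
The unique mutual best reply is (Hard, N2), giving (9, 9).
Sequential outcome (Hard, N2) coincides with the Nash profile (Hard, N2).

yes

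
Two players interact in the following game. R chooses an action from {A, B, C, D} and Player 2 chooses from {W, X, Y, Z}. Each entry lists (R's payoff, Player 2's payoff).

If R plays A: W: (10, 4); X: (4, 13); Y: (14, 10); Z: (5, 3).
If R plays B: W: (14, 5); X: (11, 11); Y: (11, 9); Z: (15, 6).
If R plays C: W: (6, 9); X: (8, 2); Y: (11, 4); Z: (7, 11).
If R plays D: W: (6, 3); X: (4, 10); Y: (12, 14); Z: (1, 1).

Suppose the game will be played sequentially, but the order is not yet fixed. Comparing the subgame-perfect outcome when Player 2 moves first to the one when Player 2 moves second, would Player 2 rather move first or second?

If R leads: Player 2's best replies are A→X, B→X, C→Z, D→Y; R's induced payoffs 4, 11, 7, 12; outcome (D, Y), payoffs (12, 14).
If Player 2 leads: R's best replies are W→B, X→B, Y→A, Z→B; Player 2's induced payoffs 5, 11, 10, 6; outcome (B, X), payoffs (11, 11).
Player 2 gets 11 moving first and 14 moving second, so Player 2 prefers to move second.

second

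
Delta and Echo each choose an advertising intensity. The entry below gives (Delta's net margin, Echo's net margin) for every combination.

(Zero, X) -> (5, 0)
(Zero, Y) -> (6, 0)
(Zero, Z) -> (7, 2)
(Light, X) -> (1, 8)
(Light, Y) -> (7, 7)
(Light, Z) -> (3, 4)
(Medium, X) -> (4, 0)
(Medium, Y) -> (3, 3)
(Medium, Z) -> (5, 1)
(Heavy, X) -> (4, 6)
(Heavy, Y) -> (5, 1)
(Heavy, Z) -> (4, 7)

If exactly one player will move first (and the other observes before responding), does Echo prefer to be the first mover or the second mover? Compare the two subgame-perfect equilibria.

first

If Delta leads: Echo's best replies are Zero→Z, Light→X, Medium→Y, Heavy→Z; Delta's induced payoffs 7, 1, 3, 4; outcome (Zero, Z), payoffs (7, 2).
If Echo leads: Delta's best replies are X→Zero, Y→Light, Z→Zero; Echo's induced payoffs 0, 7, 2; outcome (Light, Y), payoffs (7, 7).
Echo gets 7 moving first and 2 moving second, so Echo prefers to move first.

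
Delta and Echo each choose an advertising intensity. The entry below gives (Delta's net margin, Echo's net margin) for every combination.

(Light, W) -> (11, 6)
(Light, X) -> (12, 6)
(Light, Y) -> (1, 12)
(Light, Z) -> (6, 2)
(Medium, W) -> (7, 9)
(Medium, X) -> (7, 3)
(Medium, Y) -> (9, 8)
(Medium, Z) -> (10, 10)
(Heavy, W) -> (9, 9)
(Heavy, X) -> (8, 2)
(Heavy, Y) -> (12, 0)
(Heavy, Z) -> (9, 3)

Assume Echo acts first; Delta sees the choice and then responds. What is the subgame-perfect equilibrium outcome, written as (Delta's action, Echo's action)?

(Medium, Z)

Work backward from Delta's decision.
- W → Delta plays Light (best of 11, 7, 9); Echo gets 6.
- X → Delta plays Light (best of 12, 7, 8); Echo gets 6.
- Y → Delta plays Heavy (best of 1, 9, 12); Echo gets 0.
- Z → Delta plays Medium (best of 6, 10, 9); Echo gets 10.
Maximizing over 6, 6, 0, 10, Echo chooses Z. Subgame-perfect outcome: (Medium, Z) with payoffs (10, 10).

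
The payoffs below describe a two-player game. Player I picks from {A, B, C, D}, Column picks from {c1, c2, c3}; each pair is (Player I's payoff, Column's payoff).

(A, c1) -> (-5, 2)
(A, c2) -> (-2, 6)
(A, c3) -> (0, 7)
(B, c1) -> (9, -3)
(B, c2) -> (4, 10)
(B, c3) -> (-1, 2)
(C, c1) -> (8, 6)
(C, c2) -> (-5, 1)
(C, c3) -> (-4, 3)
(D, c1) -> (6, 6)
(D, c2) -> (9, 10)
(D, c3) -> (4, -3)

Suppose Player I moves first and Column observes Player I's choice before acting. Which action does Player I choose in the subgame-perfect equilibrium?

D

Column best-responds to each possible Player I move:
- A: Column compares 2, 6, 7 and picks c3; Player I would get 0.
- B: Column compares -3, 10, 2 and picks c2; Player I would get 4.
- C: Column compares 6, 1, 3 and picks c1; Player I would get 8.
- D: Column compares 6, 10, -3 and picks c2; Player I would get 9.
Maximizing over 0, 4, 8, 9, Player I chooses D. Subgame-perfect outcome: (D, c2) with payoffs (9, 10).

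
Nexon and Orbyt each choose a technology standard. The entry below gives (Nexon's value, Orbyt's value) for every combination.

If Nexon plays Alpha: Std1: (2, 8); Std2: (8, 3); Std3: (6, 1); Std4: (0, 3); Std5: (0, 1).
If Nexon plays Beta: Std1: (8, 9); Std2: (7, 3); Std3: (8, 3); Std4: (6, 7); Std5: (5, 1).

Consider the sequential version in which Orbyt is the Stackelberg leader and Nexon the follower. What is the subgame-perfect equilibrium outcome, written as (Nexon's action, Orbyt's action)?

(Beta, Std1)

Nexon best-responds to each possible Orbyt move:
- Std1 → Nexon plays Beta (best of 2, 8); Orbyt gets 9.
- Std2 → Nexon plays Alpha (best of 8, 7); Orbyt gets 3.
- Std3 → Nexon plays Beta (best of 6, 8); Orbyt gets 3.
- Std4 → Nexon plays Beta (best of 0, 6); Orbyt gets 7.
- Std5 → Nexon plays Beta (best of 0, 5); Orbyt gets 1.
Among 9, 3, 3, 7, 1, the best is 9 at Std1. Subgame-perfect outcome: (Beta, Std1) with payoffs (8, 9).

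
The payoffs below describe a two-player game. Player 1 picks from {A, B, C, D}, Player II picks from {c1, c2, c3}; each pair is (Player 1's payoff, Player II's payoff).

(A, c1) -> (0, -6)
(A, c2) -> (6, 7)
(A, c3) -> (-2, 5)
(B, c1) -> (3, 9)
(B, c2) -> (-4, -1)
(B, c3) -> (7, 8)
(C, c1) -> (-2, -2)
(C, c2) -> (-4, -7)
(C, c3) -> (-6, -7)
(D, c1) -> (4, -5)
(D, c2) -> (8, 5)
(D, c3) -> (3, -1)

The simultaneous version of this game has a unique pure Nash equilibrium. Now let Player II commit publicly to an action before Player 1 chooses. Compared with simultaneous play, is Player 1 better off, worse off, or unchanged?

worse off

Work backward from Player 1's decision.
- c1 → Player 1 plays D (best of 0, 3, -2, 4); Player II gets -5.
- c2 → Player 1 plays D (best of 6, -4, -4, 8); Player II gets 5.
- c3 → Player 1 plays B (best of -2, 7, -6, 3); Player II gets 8.
Maximizing over -5, 5, 8, Player II chooses c3. Subgame-perfect outcome: (B, c3) with payoffs (7, 8).
For the simultaneous game, intersect best replies.
Player 1's best replies: c1→D; c2→D; c3→B.
Player II's best replies: A→c2; B→c1; C→c1; D→c2.
The unique mutual best reply is (D, c2), giving (8, 5).
Player 1 earns 7 sequentially versus 8 at the Nash outcome: worse off.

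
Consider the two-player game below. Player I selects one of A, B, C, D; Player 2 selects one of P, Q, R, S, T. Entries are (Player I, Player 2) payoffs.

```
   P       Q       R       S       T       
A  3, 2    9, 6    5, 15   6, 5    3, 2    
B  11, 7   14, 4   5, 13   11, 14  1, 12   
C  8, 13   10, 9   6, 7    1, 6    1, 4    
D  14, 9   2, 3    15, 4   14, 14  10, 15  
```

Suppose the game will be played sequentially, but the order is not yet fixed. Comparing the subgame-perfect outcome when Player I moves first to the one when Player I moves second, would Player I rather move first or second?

If Player I leads: Player 2's best replies are A→R, B→S, C→P, D→T; Player I's induced payoffs 5, 11, 8, 10; outcome (B, S), payoffs (11, 14).
If Player 2 leads: Player I's best replies are P→D, Q→B, R→D, S→D, T→D; Player 2's induced payoffs 9, 4, 4, 14, 15; outcome (D, T), payoffs (10, 15).
Player I gets 11 moving first and 10 moving second, so Player I prefers to move first.

first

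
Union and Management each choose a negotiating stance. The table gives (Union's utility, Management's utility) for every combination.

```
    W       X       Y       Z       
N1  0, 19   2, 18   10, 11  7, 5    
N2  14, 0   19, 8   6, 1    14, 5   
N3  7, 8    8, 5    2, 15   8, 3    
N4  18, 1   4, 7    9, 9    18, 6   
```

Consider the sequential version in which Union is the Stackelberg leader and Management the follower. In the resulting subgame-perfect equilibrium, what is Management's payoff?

Management best-responds to each possible Union move:
- N1: Management compares 19, 18, 11, 5 and picks W; Union would get 0.
- N2: Management compares 0, 8, 1, 5 and picks X; Union would get 19.
- N3: Management compares 8, 5, 15, 3 and picks Y; Union would get 2.
- N4: Management compares 1, 7, 9, 6 and picks Y; Union would get 9.
Union's induced payoffs are 0, 19, 2, 9, so Union commits to N2. Subgame-perfect outcome: (N2, X) with payoffs (19, 8).

8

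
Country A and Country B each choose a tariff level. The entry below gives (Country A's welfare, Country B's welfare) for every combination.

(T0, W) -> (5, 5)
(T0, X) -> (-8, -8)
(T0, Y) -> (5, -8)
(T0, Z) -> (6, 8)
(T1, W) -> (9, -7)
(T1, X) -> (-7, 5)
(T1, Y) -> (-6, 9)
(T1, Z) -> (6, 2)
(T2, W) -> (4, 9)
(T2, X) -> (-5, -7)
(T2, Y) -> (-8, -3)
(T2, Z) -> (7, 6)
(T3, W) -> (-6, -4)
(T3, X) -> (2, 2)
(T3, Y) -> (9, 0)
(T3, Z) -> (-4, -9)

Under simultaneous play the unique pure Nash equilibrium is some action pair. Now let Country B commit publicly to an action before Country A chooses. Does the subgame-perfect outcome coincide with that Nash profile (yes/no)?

Work backward from Country A's decision.
- W: BR = T1, leader payoff -7.
- X: BR = T3, leader payoff 2.
- Y: BR = T3, leader payoff 0.
- Z: BR = T2, leader payoff 6.
Country B's induced payoffs are -7, 2, 0, 6, so Country B commits to Z. Subgame-perfect outcome: (T2, Z) with payoffs (7, 6).
Under simultaneous play:
Country A's best replies: W→T1; X→T3; Y→T3; Z→T2.
Country B's best replies: T0→Z; T1→Y; T2→W; T3→X.
The unique mutual best reply is (T3, X), giving (2, 2).
Sequential outcome (T2, Z) differs from the Nash profile (T3, X).

no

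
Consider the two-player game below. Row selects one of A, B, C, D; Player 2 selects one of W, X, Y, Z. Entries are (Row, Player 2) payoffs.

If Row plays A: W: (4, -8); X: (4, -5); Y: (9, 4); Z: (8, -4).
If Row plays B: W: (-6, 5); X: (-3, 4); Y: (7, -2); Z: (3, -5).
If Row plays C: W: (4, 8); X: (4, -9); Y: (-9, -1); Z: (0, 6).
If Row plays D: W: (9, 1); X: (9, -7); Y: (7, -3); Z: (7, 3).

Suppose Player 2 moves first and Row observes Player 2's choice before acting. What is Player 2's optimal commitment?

Work backward from Row's decision.
- W → Row plays D (best of 4, -6, 4, 9); Player 2 gets 1.
- X → Row plays D (best of 4, -3, 4, 9); Player 2 gets -7.
- Y → Row plays A (best of 9, 7, -9, 7); Player 2 gets 4.
- Z → Row plays A (best of 8, 3, 0, 7); Player 2 gets -4.
Among 1, -7, 4, -4, the best is 4 at Y. Subgame-perfect outcome: (A, Y) with payoffs (9, 4).

Y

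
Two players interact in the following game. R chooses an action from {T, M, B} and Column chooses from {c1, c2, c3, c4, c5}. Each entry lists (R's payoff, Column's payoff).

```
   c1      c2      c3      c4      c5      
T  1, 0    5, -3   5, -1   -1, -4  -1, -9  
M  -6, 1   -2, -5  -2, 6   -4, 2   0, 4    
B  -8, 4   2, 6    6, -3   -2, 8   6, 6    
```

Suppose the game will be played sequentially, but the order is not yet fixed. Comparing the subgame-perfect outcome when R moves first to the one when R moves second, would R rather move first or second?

second

If R leads: Column's best replies are T→c1, M→c3, B→c4; R's induced payoffs 1, -2, -2; outcome (T, c1), payoffs (1, 0).
If Column leads: R's best replies are c1→T, c2→T, c3→B, c4→T, c5→B; Column's induced payoffs 0, -3, -3, -4, 6; outcome (B, c5), payoffs (6, 6).
R gets 1 moving first and 6 moving second, so R prefers to move second.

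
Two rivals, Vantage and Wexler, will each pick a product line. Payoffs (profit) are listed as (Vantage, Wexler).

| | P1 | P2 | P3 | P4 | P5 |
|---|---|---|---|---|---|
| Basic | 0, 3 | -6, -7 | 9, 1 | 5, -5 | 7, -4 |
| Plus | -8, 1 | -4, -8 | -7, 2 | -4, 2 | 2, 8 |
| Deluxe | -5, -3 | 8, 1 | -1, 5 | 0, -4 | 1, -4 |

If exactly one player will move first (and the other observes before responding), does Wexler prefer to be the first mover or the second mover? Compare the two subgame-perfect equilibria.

If Vantage leads: Wexler's best replies are Basic→P1, Plus→P5, Deluxe→P3; Vantage's induced payoffs 0, 2, -1; outcome (Plus, P5), payoffs (2, 8).
If Wexler leads: Vantage's best replies are P1→Basic, P2→Deluxe, P3→Basic, P4→Basic, P5→Basic; Wexler's induced payoffs 3, 1, 1, -5, -4; outcome (Basic, P1), payoffs (0, 3).
Wexler gets 3 moving first and 8 moving second, so Wexler prefers to move second.

second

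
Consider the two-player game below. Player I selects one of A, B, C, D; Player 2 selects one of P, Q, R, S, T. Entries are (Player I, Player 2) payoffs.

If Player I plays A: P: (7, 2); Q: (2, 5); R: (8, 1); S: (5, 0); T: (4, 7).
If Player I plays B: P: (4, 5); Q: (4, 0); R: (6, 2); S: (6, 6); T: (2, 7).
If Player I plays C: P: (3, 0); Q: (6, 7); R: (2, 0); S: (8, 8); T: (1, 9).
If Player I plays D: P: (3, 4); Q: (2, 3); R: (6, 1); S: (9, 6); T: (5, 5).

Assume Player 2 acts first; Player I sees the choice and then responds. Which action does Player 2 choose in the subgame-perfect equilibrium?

Q

Backward induction with Player 2 moving first.
- P: Player I compares 7, 4, 3, 3 and picks A; Player 2 would get 2.
- Q: Player I compares 2, 4, 6, 2 and picks C; Player 2 would get 7.
- R: Player I compares 8, 6, 2, 6 and picks A; Player 2 would get 1.
- S: Player I compares 5, 6, 8, 9 and picks D; Player 2 would get 6.
- T: Player I compares 4, 2, 1, 5 and picks D; Player 2 would get 5.
Among 2, 7, 1, 6, 5, the best is 7 at Q. Subgame-perfect outcome: (C, Q) with payoffs (6, 7).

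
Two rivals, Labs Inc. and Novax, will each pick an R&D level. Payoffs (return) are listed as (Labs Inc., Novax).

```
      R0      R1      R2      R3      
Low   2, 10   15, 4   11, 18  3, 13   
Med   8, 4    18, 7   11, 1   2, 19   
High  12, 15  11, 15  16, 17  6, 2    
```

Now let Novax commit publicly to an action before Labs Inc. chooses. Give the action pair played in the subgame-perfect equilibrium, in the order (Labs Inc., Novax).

Work backward from Labs Inc.'s decision.
- R0 → Labs Inc. plays High (best of 2, 8, 12); Novax gets 15.
- R1 → Labs Inc. plays Med (best of 15, 18, 11); Novax gets 7.
- R2 → Labs Inc. plays High (best of 11, 11, 16); Novax gets 17.
- R3 → Labs Inc. plays High (best of 3, 2, 6); Novax gets 2.
Novax's induced payoffs are 15, 7, 17, 2, so Novax commits to R2. Subgame-perfect outcome: (High, R2) with payoffs (16, 17).

(High, R2)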